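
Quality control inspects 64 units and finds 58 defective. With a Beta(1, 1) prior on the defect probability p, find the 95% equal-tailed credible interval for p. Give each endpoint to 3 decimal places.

[0.810, 0.956]

Posterior: Beta(1+58, 1+6) = Beta(59, 7).
Equal-tailed 95% interval: the 0.025 and 0.975 quantiles of Beta(59, 7).
Posterior mean ≈ 0.894, SD ≈ 0.038; a Normal approximation gives roughly [0.820, 0.968].
Exact: F⁻¹(0.025) = 0.810; F⁻¹(0.975) = 0.956.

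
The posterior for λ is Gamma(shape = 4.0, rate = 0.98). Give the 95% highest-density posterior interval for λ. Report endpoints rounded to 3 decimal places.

The posterior is unimodal and skewed, so the HPD interval has equal density at both endpoints and is the shortest 95% interval.
Solving f(0.727) = f(8.111) with F(8.111) − F(0.727) = 0.95 gives [0.727, 8.111].
For comparison, the equal-tailed interval is [1.112, 8.946]; the HPD is narrower and shifted toward the mode.

[0.727, 8.111]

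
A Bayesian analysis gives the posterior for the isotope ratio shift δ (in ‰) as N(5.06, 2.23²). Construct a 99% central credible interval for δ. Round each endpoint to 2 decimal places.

[-0.68, 10.80]

The posterior is symmetric, so the 99% equal-tailed interval is δ = 5.06 ± z·2.23 with z = 2.576.
Half-width: 2.576 × 2.23 = 5.74.
5.06 − 5.74 = -0.68; 5.06 + 5.74 = 10.80.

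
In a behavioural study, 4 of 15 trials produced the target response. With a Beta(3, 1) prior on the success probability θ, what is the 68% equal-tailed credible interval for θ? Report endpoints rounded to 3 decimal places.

[0.259, 0.478]

Posterior: Beta(3+4, 1+11) = Beta(7, 12).
Equal-tailed 68% interval: the 0.16 and 0.84 quantiles of Beta(7, 12).
Posterior mean ≈ 0.368, SD ≈ 0.108; a Normal approximation gives roughly [0.261, 0.476].
Exact: F⁻¹(0.16) = 0.259; F⁻¹(0.84) = 0.478.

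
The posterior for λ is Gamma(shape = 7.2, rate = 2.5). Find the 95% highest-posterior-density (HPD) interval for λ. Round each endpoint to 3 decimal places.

[0.989, 5.015]

The posterior is unimodal and skewed, so the HPD interval has equal density at both endpoints and is the shortest 95% interval.
Solving f(0.989) = f(5.015) with F(5.015) − F(0.989) = 0.95 gives [0.989, 5.015].
For comparison, the equal-tailed interval is [1.176, 5.334]; the HPD is narrower and shifted toward the mode.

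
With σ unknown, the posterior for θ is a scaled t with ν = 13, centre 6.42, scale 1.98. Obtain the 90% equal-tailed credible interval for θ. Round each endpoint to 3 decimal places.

The t_13 distribution is symmetric; the 90% interval is 6.42 ± t·1.98 with t_{0.95,13} = 1.771.
Half-width: 1.771 × 1.98 = 3.506.
6.42 − 3.506 = 2.914; 6.42 + 3.506 = 9.926.

[2.914, 9.926]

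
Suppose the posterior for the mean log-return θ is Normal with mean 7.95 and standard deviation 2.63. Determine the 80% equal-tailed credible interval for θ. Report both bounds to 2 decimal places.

The posterior is symmetric, so the 80% equal-tailed interval is θ = 7.95 ± z·2.63 with z = 1.282.
Half-width: 1.282 × 2.63 = 3.37.
7.95 − 3.37 = 4.58; 7.95 + 3.37 = 11.32.

[4.58, 11.32]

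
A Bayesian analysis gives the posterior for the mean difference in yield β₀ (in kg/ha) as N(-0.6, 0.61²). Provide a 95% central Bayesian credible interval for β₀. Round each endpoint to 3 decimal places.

[-1.796, 0.596]

The posterior is symmetric, so the 95% equal-tailed interval is β₀ = -0.6 ± z·0.61 with z = 1.960.
Half-width: 1.960 × 0.61 = 1.196.
-0.6 − 1.196 = -1.796; -0.6 + 1.196 = 0.596.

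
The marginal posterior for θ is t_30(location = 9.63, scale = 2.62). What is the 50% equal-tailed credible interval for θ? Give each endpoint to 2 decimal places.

The t_30 distribution is symmetric; the 50% interval is 9.63 ± t·2.62 with t_{0.75,30} = 0.683.
Half-width: 0.683 × 2.62 = 1.79.
9.63 − 1.79 = 7.84; 9.63 + 1.79 = 11.42.

[7.84, 11.42]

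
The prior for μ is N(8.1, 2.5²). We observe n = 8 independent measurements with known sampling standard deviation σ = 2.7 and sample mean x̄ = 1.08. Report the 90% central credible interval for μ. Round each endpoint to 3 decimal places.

Posterior precision = 1/2.5² + 8/2.7² = 0.1600 + 1.0974 = 1.2574, so posterior SD = 0.8918.
Posterior mean = (8.1/2.5² + 8·1.08/2.7²) / 1.2574 = 1.9733.
Interval: 1.9733 ± 1.645 × 0.8918 → [0.506, 3.440].

[0.506, 3.440]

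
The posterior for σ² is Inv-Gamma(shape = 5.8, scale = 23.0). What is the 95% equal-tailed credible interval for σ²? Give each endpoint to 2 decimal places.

Inverse-Gamma(5.8, 23.0) quantiles: F⁻¹(0.025) and F⁻¹(0.975).
Equivalently, 1/σ² ~ Gamma(5.8, rate = 23.0); invert its 0.975 and 0.025 quantiles.
Posterior mean ≈ 4.79, SD ≈ 2.46; a Normal approximation gives roughly [-0.03, 9.61].
Exact: lower = 2.02; upper = 11.04.

[2.02, 11.04]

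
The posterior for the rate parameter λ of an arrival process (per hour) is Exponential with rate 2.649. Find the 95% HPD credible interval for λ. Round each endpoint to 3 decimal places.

[0.000, 1.131]

The exponential density is strictly decreasing on [0, ∞), so the HPD interval is anchored at 0: [0, q] with P(λ ≤ q) = 0.95.
q = −ln(1 − 0.95) / 2.649 = 2.9957 / 2.649 = 1.131.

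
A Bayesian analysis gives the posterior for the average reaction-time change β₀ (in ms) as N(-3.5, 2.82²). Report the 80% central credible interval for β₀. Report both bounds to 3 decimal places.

The posterior is symmetric, so the 80% equal-tailed interval is β₀ = -3.5 ± z·2.82 with z = 1.282.
Half-width: 1.282 × 2.82 = 3.614.
-3.5 − 3.614 = -7.114; -3.5 + 3.614 = 0.114.

[-7.114, 0.114]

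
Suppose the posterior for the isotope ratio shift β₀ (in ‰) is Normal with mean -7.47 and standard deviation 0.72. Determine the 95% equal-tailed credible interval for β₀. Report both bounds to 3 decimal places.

[-8.881, -6.059]

The posterior is symmetric, so the 95% equal-tailed interval is β₀ = -7.47 ± z·0.72 with z = 1.960.
Half-width: 1.960 × 0.72 = 1.411.
-7.47 − 1.411 = -8.881; -7.47 + 1.411 = -6.059.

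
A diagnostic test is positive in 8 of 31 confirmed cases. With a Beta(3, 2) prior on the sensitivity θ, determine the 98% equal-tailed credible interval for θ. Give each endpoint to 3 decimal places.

Posterior: Beta(3+8, 2+23) = Beta(11, 25).
Equal-tailed 98% interval: the 0.01 and 0.99 quantiles of Beta(11, 25).
Posterior mean ≈ 0.306, SD ≈ 0.076; a Normal approximation gives roughly [0.129, 0.482].
Exact: F⁻¹(0.01) = 0.148; F⁻¹(0.99) = 0.494.

[0.148, 0.494]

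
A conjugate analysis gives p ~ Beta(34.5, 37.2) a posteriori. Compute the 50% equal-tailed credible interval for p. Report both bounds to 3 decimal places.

[0.441, 0.521]

Posterior: Beta(34.5, 37.2).
Equal-tailed 50% interval: the 0.25 and 0.75 quantiles of Beta(34.5, 37.2).
Posterior mean ≈ 0.481, SD ≈ 0.059; a Normal approximation gives roughly [0.442, 0.521].
Exact: F⁻¹(0.25) = 0.441; F⁻¹(0.75) = 0.521.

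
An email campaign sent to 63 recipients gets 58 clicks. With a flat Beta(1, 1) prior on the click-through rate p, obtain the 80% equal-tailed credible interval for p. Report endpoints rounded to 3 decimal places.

[0.860, 0.950]

Posterior: Beta(1+58, 1+5) = Beta(59, 6).
Equal-tailed 80% interval: the 0.1 and 0.9 quantiles of Beta(59, 6).
Posterior mean ≈ 0.908, SD ≈ 0.036; a Normal approximation gives roughly [0.862, 0.953].
Exact: F⁻¹(0.1) = 0.860; F⁻¹(0.9) = 0.950.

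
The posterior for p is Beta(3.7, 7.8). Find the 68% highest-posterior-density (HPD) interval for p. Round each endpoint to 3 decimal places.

[0.163, 0.431]

The posterior is unimodal and skewed, so the HPD interval has equal density at both endpoints and is the shortest 68% interval.
Solving f(0.163) = f(0.431) with F(0.431) − F(0.163) = 0.68 gives [0.163, 0.431].
For comparison, the equal-tailed interval is [0.187, 0.458]; the HPD is narrower and shifted toward the mode.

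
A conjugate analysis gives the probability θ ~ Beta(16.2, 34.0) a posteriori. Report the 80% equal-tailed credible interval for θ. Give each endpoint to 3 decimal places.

Posterior: Beta(16.2, 34.0).
Equal-tailed 80% interval: the 0.1 and 0.9 quantiles of Beta(16.2, 34.0).
Posterior mean ≈ 0.323, SD ≈ 0.065; a Normal approximation gives roughly [0.239, 0.406].
Exact: F⁻¹(0.1) = 0.240; F⁻¹(0.9) = 0.408.

[0.240, 0.408]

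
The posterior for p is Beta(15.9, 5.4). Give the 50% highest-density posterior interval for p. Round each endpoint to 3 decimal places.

The posterior is unimodal and skewed, so the HPD interval has equal density at both endpoints and is the shortest 50% interval.
Solving f(0.706) = f(0.830) with F(0.830) − F(0.706) = 0.50 gives [0.706, 0.830].
For comparison, the equal-tailed interval is [0.687, 0.814]; the HPD is narrower and shifted toward the mode.

[0.706, 0.830]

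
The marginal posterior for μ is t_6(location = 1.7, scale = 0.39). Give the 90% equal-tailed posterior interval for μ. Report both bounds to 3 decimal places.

[0.942, 2.458]

The t_6 distribution is symmetric; the 90% interval is 1.7 ± t·0.39 with t_{0.95,6} = 1.943.
Half-width: 1.943 × 0.39 = 0.758.
1.7 − 0.758 = 0.942; 1.7 + 0.758 = 2.458.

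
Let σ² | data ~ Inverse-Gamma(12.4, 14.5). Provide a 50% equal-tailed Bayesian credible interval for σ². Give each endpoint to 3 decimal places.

[0.996, 1.468]

Inverse-Gamma(12.4, 14.5) quantiles: F⁻¹(0.25) and F⁻¹(0.75).
Equivalently, 1/σ² ~ Gamma(12.4, rate = 14.5); invert its 0.75 and 0.25 quantiles.
Posterior mean ≈ 1.272, SD ≈ 0.394; a Normal approximation gives roughly [1.006, 1.538].
Exact: lower = 0.996; upper = 1.468.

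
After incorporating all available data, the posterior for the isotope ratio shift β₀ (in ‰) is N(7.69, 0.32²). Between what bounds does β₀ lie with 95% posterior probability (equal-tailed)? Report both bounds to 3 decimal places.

The posterior is symmetric, so the 95% equal-tailed interval is β₀ = 7.69 ± z·0.32 with z = 1.960.
Half-width: 1.960 × 0.32 = 0.627.
7.69 − 0.627 = 7.063; 7.69 + 0.627 = 8.317.

[7.063, 8.317]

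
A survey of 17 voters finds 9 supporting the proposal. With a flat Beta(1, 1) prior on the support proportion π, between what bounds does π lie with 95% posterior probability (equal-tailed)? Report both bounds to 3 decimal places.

Posterior: Beta(1+9, 1+8) = Beta(10, 9).
Equal-tailed 95% interval: the 0.025 and 0.975 quantiles of Beta(10, 9).
Posterior mean ≈ 0.526, SD ≈ 0.112; a Normal approximation gives roughly [0.307, 0.745].
Exact: F⁻¹(0.025) = 0.308; F⁻¹(0.975) = 0.740.

[0.308, 0.740]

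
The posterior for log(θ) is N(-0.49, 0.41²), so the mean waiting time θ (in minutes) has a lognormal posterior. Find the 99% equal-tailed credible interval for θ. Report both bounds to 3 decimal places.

On the log scale the 99% interval is -0.49 ± 2.576 × 0.41 = [-1.5461, 0.5661].
Exponentiate: [e^-1.5461, e^0.5661] = [0.213, 1.761].

[0.213, 1.761]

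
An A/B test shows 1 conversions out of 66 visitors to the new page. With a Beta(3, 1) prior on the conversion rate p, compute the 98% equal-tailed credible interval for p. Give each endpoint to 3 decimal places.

Posterior: Beta(3+1, 1+65) = Beta(4, 66).
Equal-tailed 98% interval: the 0.01 and 0.99 quantiles of Beta(4, 66).
Posterior mean ≈ 0.057, SD ≈ 0.028; a Normal approximation gives roughly [-0.007, 0.121].
Exact: F⁻¹(0.01) = 0.012; F⁻¹(0.99) = 0.138.

[0.012, 0.138]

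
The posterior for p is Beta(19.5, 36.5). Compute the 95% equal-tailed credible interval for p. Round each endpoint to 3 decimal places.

[0.230, 0.476]

Posterior: Beta(19.5, 36.5).
Equal-tailed 95% interval: the 0.025 and 0.975 quantiles of Beta(19.5, 36.5).
Posterior mean ≈ 0.348, SD ≈ 0.063; a Normal approximation gives roughly [0.225, 0.472].
Exact: F⁻¹(0.025) = 0.230; F⁻¹(0.975) = 0.476.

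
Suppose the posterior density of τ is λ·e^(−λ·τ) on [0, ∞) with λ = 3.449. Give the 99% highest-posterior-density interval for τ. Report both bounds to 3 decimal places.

The exponential density is strictly decreasing on [0, ∞), so the HPD interval is anchored at 0: [0, q] with P(τ ≤ q) = 0.99.
q = −ln(1 − 0.99) / 3.449 = 4.6052 / 3.449 = 1.335.

[0.000, 1.335]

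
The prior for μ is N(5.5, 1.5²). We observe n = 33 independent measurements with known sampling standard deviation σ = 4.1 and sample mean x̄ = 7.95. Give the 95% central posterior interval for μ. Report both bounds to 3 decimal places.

[6.235, 8.761]

Posterior precision = 1/1.5² + 33/4.1² = 0.4444 + 1.9631 = 2.4076, so posterior SD = 0.6445.
Posterior mean = (5.5/1.5² + 33·7.95/4.1²) / 2.4076 = 7.4977.
Interval: 7.4977 ± 1.960 × 0.6445 → [6.235, 8.761].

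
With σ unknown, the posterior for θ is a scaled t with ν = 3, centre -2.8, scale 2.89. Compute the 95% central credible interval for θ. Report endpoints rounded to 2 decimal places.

[-12.00, 6.40]

The t_3 distribution is symmetric; the 95% interval is -2.8 ± t·2.89 with t_{0.975,3} = 3.182.
Half-width: 3.182 × 2.89 = 9.20.
-2.8 − 9.20 = -12.00; -2.8 + 9.20 = 6.40.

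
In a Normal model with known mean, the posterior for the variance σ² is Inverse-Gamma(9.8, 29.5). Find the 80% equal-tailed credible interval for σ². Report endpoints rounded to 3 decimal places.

[2.112, 4.866]

Inverse-Gamma(9.8, 29.5) quantiles: F⁻¹(0.1) and F⁻¹(0.9).
Equivalently, 1/σ² ~ Gamma(9.8, rate = 29.5); invert its 0.9 and 0.1 quantiles.
Posterior mean ≈ 3.352, SD ≈ 1.200; a Normal approximation gives roughly [1.814, 4.891].
Exact: lower = 2.112; upper = 4.866.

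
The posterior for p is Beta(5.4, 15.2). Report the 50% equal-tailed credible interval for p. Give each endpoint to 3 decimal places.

Posterior: Beta(5.4, 15.2).
Equal-tailed 50% interval: the 0.25 and 0.75 quantiles of Beta(5.4, 15.2).
Posterior mean ≈ 0.262, SD ≈ 0.095; a Normal approximation gives roughly [0.198, 0.326].
Exact: F⁻¹(0.25) = 0.193; F⁻¹(0.75) = 0.323.

[0.193, 0.323]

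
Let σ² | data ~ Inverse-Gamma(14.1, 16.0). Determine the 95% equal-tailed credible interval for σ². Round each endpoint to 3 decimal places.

Inverse-Gamma(14.1, 16.0) quantiles: F⁻¹(0.025) and F⁻¹(0.975).
Equivalently, 1/σ² ~ Gamma(14.1, rate = 16.0); invert its 0.975 and 0.025 quantiles.
Posterior mean ≈ 1.221, SD ≈ 0.351; a Normal approximation gives roughly [0.533, 1.910].
Exact: lower = 0.716; upper = 2.070.

[0.716, 2.070]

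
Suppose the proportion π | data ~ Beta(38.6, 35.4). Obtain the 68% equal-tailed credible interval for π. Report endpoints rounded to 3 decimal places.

[0.464, 0.579]

Posterior: Beta(38.6, 35.4).
Equal-tailed 68% interval: the 0.16 and 0.84 quantiles of Beta(38.6, 35.4).
Posterior mean ≈ 0.522, SD ≈ 0.058; a Normal approximation gives roughly [0.464, 0.579].
Exact: F⁻¹(0.16) = 0.464; F⁻¹(0.84) = 0.579.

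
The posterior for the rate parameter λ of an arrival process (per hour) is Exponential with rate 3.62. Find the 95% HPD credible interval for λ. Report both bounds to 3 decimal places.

[0.000, 0.828]

The exponential density is strictly decreasing on [0, ∞), so the HPD interval is anchored at 0: [0, q] with P(λ ≤ q) = 0.95.
q = −ln(1 − 0.95) / 3.62 = 2.9957 / 3.62 = 0.828.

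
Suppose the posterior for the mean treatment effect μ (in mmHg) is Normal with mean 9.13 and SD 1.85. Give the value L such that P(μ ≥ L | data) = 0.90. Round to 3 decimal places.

6.759

Need L with P(μ ≥ L) = 0.90: L = 9.13 − z_{0.1}·1.85.
z = 1.282; L = 9.13 − 1.282 × 1.85 = 6.759.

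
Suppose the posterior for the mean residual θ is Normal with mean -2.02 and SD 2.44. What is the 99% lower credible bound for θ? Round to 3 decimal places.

Need L with P(θ ≥ L) = 0.99: L = -2.02 − z_{0.01}·2.44.
z = 2.326; L = -2.02 − 2.326 × 2.44 = -7.696.

-7.696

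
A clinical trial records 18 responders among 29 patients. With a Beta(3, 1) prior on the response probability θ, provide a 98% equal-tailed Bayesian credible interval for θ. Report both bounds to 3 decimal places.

[0.436, 0.813]

Posterior: Beta(3+18, 1+11) = Beta(21, 12).
Equal-tailed 98% interval: the 0.01 and 0.99 quantiles of Beta(21, 12).
Posterior mean ≈ 0.636, SD ≈ 0.082; a Normal approximation gives roughly [0.444, 0.828].
Exact: F⁻¹(0.01) = 0.436; F⁻¹(0.99) = 0.813.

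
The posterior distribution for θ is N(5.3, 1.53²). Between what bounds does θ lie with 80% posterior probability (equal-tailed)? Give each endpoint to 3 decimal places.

The posterior is symmetric, so the 80% equal-tailed interval is θ = 5.3 ± z·1.53 with z = 1.282.
Half-width: 1.282 × 1.53 = 1.961.
5.3 − 1.961 = 3.339; 5.3 + 1.961 = 7.261.

[3.339, 7.261]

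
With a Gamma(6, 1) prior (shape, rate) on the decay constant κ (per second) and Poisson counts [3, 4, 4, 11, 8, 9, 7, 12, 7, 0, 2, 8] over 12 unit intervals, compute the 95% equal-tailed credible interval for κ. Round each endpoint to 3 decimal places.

[4.948, 7.659]

Posterior: Gamma(6+75, 1+12) = Gamma(81, 13) (shape, rate).
Equal-tailed 95% interval: Gamma(81, 13) quantiles at 0.025 and 0.975.
Posterior mean ≈ 6.231, SD ≈ 0.692; a Normal approximation gives roughly [4.874, 7.588].
Exact: lower = 4.948; upper = 7.659.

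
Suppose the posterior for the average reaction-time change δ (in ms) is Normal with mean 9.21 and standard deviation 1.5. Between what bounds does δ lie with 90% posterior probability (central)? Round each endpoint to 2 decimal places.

The posterior is symmetric, so the 90% equal-tailed interval is δ = 9.21 ± z·1.5 with z = 1.645.
Half-width: 1.645 × 1.5 = 2.47.
9.21 − 2.47 = 6.74; 9.21 + 2.47 = 11.68.

[6.74, 11.68]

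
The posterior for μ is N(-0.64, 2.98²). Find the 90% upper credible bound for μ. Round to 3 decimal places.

Need U with P(μ ≤ U) = 0.90: U = -0.64 + z_{0.1}·2.98.
z = 1.282; U = -0.64 + 1.282 × 2.98 = 3.179.

3.179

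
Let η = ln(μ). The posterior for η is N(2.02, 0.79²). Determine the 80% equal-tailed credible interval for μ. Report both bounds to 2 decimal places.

On the log scale the 80% interval is 2.02 ± 1.282 × 0.79 = [1.0076, 3.0324].
Exponentiate: [e^1.0076, e^3.0324] = [2.74, 20.75].

[2.74, 20.75]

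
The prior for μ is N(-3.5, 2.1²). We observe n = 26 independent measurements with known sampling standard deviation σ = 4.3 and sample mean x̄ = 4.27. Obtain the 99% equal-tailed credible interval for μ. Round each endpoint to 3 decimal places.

[1.175, 5.207]

Posterior precision = 1/2.1² + 26/4.3² = 0.2268 + 1.4062 = 1.6329, so posterior SD = 0.7826.
Posterior mean = (-3.5/2.1² + 26·4.27/4.3²) / 1.6329 = 3.1910.
Interval: 3.1910 ± 2.576 × 0.7826 → [1.175, 5.207].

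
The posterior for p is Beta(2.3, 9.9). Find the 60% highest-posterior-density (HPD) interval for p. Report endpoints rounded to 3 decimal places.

[0.059, 0.228]

The posterior is unimodal and skewed, so the HPD interval has equal density at both endpoints and is the shortest 60% interval.
Solving f(0.059) = f(0.228) with F(0.228) − F(0.059) = 0.60 gives [0.059, 0.228].
For comparison, the equal-tailed interval is [0.093, 0.275]; the HPD is narrower and shifted toward the mode.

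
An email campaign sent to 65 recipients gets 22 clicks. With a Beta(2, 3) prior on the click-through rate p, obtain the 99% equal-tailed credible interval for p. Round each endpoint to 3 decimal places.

Posterior: Beta(2+22, 3+43) = Beta(24, 46).
Equal-tailed 99% interval: the 0.005 and 0.995 quantiles of Beta(24, 46).
Posterior mean ≈ 0.343, SD ≈ 0.056; a Normal approximation gives roughly [0.198, 0.488].
Exact: F⁻¹(0.005) = 0.208; F⁻¹(0.995) = 0.494.

[0.208, 0.494]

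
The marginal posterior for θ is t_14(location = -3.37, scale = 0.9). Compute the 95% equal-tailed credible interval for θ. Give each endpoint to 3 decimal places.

The t_14 distribution is symmetric; the 95% interval is -3.37 ± t·0.9 with t_{0.975,14} = 2.145.
Half-width: 2.145 × 0.9 = 1.930.
-3.37 − 1.930 = -5.300; -3.37 + 1.930 = -1.440.

[-5.300, -1.440]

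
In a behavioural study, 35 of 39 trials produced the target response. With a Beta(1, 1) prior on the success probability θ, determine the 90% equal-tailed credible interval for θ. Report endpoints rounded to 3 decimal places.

[0.786, 0.949]

Posterior: Beta(1+35, 1+4) = Beta(36, 5).
Equal-tailed 90% interval: the 0.05 and 0.95 quantiles of Beta(36, 5).
Posterior mean ≈ 0.878, SD ≈ 0.050; a Normal approximation gives roughly [0.795, 0.961].
Exact: F⁻¹(0.05) = 0.786; F⁻¹(0.95) = 0.949.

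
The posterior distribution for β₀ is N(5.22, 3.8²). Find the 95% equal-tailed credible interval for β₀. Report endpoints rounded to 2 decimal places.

[-2.23, 12.67]

The posterior is symmetric, so the 95% equal-tailed interval is β₀ = 5.22 ± z·3.8 with z = 1.960.
Half-width: 1.960 × 3.8 = 7.45.
5.22 − 7.45 = -2.23; 5.22 + 7.45 = 12.67.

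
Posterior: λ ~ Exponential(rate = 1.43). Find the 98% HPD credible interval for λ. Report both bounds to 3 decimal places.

The exponential density is strictly decreasing on [0, ∞), so the HPD interval is anchored at 0: [0, q] with P(λ ≤ q) = 0.98.
q = −ln(1 − 0.98) / 1.43 = 3.9120 / 1.43 = 2.736.

[0.000, 2.736]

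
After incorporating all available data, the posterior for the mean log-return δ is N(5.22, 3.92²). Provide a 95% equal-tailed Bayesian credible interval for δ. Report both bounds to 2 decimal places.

The posterior is symmetric, so the 95% equal-tailed interval is δ = 5.22 ± z·3.92 with z = 1.960.
Half-width: 1.960 × 3.92 = 7.68.
5.22 − 7.68 = -2.46; 5.22 + 7.68 = 12.90.

[-2.46, 12.90]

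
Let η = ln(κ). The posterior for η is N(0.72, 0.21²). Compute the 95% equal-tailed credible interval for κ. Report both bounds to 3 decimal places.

On the log scale the 95% interval is 0.72 ± 1.960 × 0.21 = [0.3084, 1.1316].
Exponentiate: [e^0.3084, e^1.1316] = [1.361, 3.101].

[1.361, 3.101]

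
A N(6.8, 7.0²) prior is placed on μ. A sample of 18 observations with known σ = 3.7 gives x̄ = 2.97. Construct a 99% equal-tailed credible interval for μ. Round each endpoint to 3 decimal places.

Posterior precision = 1/7.0² + 18/3.7² = 0.0204 + 1.3148 = 1.3352, so posterior SD = 0.8654.
Posterior mean = (6.8/7.0² + 18·2.97/3.7²) / 1.3352 = 3.0285.
Interval: 3.0285 ± 2.576 × 0.8654 → [0.799, 5.258].

[0.799, 5.258]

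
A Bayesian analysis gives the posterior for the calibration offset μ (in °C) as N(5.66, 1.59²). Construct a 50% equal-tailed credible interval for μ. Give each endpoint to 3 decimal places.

[4.588, 6.732]

The posterior is symmetric, so the 50% equal-tailed interval is μ = 5.66 ± z·1.59 with z = 0.674.
Half-width: 0.674 × 1.59 = 1.072.
5.66 − 1.072 = 4.588; 5.66 + 1.072 = 6.732.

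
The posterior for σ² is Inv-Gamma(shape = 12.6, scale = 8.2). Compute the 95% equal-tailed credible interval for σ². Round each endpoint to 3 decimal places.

[0.401, 1.236]

Inverse-Gamma(12.6, 8.2) quantiles: F⁻¹(0.025) and F⁻¹(0.975).
Equivalently, 1/σ² ~ Gamma(12.6, rate = 8.2); invert its 0.975 and 0.025 quantiles.
Posterior mean ≈ 0.707, SD ≈ 0.217; a Normal approximation gives roughly [0.281, 1.132].
Exact: lower = 0.401; upper = 1.236.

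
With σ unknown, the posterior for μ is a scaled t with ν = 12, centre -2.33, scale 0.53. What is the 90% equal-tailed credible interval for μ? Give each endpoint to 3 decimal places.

The t_12 distribution is symmetric; the 90% interval is -2.33 ± t·0.53 with t_{0.95,12} = 1.782.
Half-width: 1.782 × 0.53 = 0.945.
-2.33 − 0.945 = -3.275; -2.33 + 0.945 = -1.385.

[-3.275, -1.385]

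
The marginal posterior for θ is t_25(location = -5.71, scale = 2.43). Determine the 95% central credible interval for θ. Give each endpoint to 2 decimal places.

The t_25 distribution is symmetric; the 95% interval is -5.71 ± t·2.43 with t_{0.975,25} = 2.060.
Half-width: 2.060 × 2.43 = 5.00.
-5.71 − 5.00 = -10.71; -5.71 + 5.00 = -0.71.

[-10.71, -0.71]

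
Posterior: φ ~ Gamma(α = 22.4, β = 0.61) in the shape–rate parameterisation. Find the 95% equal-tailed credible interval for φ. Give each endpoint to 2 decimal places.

[23.12, 53.42]

Posterior: Gamma(shape 22.4, rate 0.61).
Equal-tailed 95% interval: Gamma(22.4, 0.61) quantiles at 0.025 and 0.975.
Posterior mean ≈ 36.72, SD ≈ 7.76; a Normal approximation gives roughly [21.51, 51.93].
Exact: lower = 23.12; upper = 53.42.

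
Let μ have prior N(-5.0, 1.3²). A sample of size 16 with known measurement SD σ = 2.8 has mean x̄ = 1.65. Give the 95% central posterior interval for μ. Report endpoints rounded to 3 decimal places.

Posterior precision = 1/1.3² + 16/2.8² = 0.5917 + 2.0408 = 2.6325, so posterior SD = 0.6163.
Posterior mean = (-5.0/1.3² + 16·1.65/2.8²) / 2.6325 = 0.1553.
Interval: 0.1553 ± 1.960 × 0.6163 → [-1.053, 1.363].

[-1.053, 1.363]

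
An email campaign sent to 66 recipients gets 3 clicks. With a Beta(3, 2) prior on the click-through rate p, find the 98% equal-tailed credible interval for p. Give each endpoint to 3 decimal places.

[0.026, 0.177]

Posterior: Beta(3+3, 2+63) = Beta(6, 65).
Equal-tailed 98% interval: the 0.01 and 0.99 quantiles of Beta(6, 65).
Posterior mean ≈ 0.085, SD ≈ 0.033; a Normal approximation gives roughly [0.008, 0.161].
Exact: F⁻¹(0.01) = 0.026; F⁻¹(0.99) = 0.177.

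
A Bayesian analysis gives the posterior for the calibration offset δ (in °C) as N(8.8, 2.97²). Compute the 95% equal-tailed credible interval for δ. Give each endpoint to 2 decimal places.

The posterior is symmetric, so the 95% equal-tailed interval is δ = 8.8 ± z·2.97 with z = 1.960.
Half-width: 1.960 × 2.97 = 5.82.
8.8 − 5.82 = 2.98; 8.8 + 5.82 = 14.62.

[2.98, 14.62]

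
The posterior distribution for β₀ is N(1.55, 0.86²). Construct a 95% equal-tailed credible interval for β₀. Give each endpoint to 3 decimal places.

The posterior is symmetric, so the 95% equal-tailed interval is β₀ = 1.55 ± z·0.86 with z = 1.960.
Half-width: 1.960 × 0.86 = 1.686.
1.55 − 1.686 = -0.136; 1.55 + 1.686 = 3.236.

[-0.136, 3.236]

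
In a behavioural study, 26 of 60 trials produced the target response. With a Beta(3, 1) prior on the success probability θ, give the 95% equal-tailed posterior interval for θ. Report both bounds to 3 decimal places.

[0.334, 0.575]

Posterior: Beta(3+26, 1+34) = Beta(29, 35).
Equal-tailed 95% interval: the 0.025 and 0.975 quantiles of Beta(29, 35).
Posterior mean ≈ 0.453, SD ≈ 0.062; a Normal approximation gives roughly [0.332, 0.574].
Exact: F⁻¹(0.025) = 0.334; F⁻¹(0.975) = 0.575.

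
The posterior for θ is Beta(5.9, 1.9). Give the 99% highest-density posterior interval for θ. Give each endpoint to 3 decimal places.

[0.358, 0.998]

The posterior is unimodal and skewed, so the HPD interval has equal density at both endpoints and is the shortest 99% interval.
Solving f(0.358) = f(0.998) with F(0.998) − F(0.358) = 0.99 gives [0.358, 0.998].
For comparison, the equal-tailed interval is [0.317, 0.986]; the HPD is narrower and shifted toward the mode.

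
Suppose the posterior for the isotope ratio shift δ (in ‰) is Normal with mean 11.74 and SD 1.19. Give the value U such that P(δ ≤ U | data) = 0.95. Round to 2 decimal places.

Need U with P(δ ≤ U) = 0.95: U = 11.74 + z_{0.05}·1.19.
z = 1.645; U = 11.74 + 1.645 × 1.19 = 13.70.

13.70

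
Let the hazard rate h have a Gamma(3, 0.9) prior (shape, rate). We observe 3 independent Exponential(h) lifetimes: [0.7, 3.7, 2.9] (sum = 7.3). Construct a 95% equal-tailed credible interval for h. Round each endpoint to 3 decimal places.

Posterior: Gamma(3+3, 0.9+7.3) = Gamma(6, 8.2) (shape, rate).
Equal-tailed 95% interval: Gamma(6, 8.2) quantiles at 0.025 and 0.975.
Posterior mean ≈ 0.732, SD ≈ 0.299; a Normal approximation gives roughly [0.146, 1.317].
Exact: lower = 0.269; upper = 1.423.

[0.269, 1.423]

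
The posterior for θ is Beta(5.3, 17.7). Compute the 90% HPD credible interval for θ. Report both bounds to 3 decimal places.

The posterior is unimodal and skewed, so the HPD interval has equal density at both endpoints and is the shortest 90% interval.
Solving f(0.090) = f(0.366) with F(0.366) − F(0.090) = 0.90 gives [0.090, 0.366].
For comparison, the equal-tailed interval is [0.103, 0.385]; the HPD is narrower and shifted toward the mode.

[0.090, 0.366]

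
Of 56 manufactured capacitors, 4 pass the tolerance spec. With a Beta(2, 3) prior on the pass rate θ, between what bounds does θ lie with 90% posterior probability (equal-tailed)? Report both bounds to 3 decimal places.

[0.044, 0.167]

Posterior: Beta(2+4, 3+52) = Beta(6, 55).
Equal-tailed 90% interval: the 0.05 and 0.95 quantiles of Beta(6, 55).
Posterior mean ≈ 0.098, SD ≈ 0.038; a Normal approximation gives roughly [0.036, 0.161].
Exact: F⁻¹(0.05) = 0.044; F⁻¹(0.95) = 0.167.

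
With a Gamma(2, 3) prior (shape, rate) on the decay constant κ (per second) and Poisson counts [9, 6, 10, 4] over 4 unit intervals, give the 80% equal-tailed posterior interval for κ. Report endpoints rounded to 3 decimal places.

Posterior: Gamma(2+29, 3+4) = Gamma(31, 7) (shape, rate).
Equal-tailed 80% interval: Gamma(31, 7) quantiles at 0.1 and 0.9.
Posterior mean ≈ 4.429, SD ≈ 0.795; a Normal approximation gives roughly [3.409, 5.448].
Exact: lower = 3.445; upper = 5.474.

[3.445, 5.474]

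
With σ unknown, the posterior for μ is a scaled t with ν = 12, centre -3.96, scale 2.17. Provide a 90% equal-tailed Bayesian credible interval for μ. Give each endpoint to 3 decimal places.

The t_12 distribution is symmetric; the 90% interval is -3.96 ± t·2.17 with t_{0.95,12} = 1.782.
Half-width: 1.782 × 2.17 = 3.868.
-3.96 − 3.868 = -7.828; -3.96 + 3.868 = -0.092.

[-7.828, -0.092]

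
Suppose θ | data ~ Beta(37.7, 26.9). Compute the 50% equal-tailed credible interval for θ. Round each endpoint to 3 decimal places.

[0.543, 0.626]

Posterior: Beta(37.7, 26.9).
Equal-tailed 50% interval: the 0.25 and 0.75 quantiles of Beta(37.7, 26.9).
Posterior mean ≈ 0.584, SD ≈ 0.061; a Normal approximation gives roughly [0.543, 0.625].
Exact: F⁻¹(0.25) = 0.543; F⁻¹(0.75) = 0.626.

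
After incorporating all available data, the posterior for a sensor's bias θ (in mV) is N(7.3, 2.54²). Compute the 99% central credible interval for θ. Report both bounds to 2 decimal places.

The posterior is symmetric, so the 99% equal-tailed interval is θ = 7.3 ± z·2.54 with z = 2.576.
Half-width: 2.576 × 2.54 = 6.54.
7.3 − 6.54 = 0.76; 7.3 + 6.54 = 13.84.

[0.76, 13.84]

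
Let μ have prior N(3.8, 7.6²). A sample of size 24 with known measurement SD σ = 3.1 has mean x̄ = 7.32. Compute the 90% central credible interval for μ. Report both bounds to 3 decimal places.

[6.259, 8.333]

Posterior precision = 1/7.6² + 24/3.1² = 0.0173 + 2.4974 = 2.5147, so posterior SD = 0.6306.
Posterior mean = (3.8/7.6² + 24·7.32/3.1²) / 2.5147 = 7.2958.
Interval: 7.2958 ± 1.645 × 0.6306 → [6.259, 8.333].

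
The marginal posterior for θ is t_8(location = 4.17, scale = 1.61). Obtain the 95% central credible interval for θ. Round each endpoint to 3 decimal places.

[0.457, 7.883]

The t_8 distribution is symmetric; the 95% interval is 4.17 ± t·1.61 with t_{0.975,8} = 2.306.
Half-width: 2.306 × 1.61 = 3.713.
4.17 − 3.713 = 0.457; 4.17 + 3.713 = 7.883.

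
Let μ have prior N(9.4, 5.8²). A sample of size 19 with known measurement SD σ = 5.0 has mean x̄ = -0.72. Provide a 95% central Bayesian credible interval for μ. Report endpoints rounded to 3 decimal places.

Posterior precision = 1/5.8² + 19/5.0² = 0.0297 + 0.7600 = 0.7897, so posterior SD = 1.1253.
Posterior mean = (9.4/5.8² + 19·-0.72/5.0²) / 0.7897 = -0.3391.
Interval: -0.3391 ± 1.960 × 1.1253 → [-2.545, 1.866].

[-2.545, 1.866]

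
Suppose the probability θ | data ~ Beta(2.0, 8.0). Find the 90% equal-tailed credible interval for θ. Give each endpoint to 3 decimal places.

Posterior: Beta(2.0, 8.0).
Equal-tailed 90% interval: the 0.05 and 0.95 quantiles of Beta(2.0, 8.0).
Posterior mean ≈ 0.200, SD ≈ 0.121; a Normal approximation gives roughly [0.002, 0.398].
Exact: F⁻¹(0.05) = 0.041; F⁻¹(0.95) = 0.429.

[0.041, 0.429]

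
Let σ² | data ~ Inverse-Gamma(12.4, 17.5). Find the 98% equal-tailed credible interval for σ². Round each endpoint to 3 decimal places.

Inverse-Gamma(12.4, 17.5) quantiles: F⁻¹(0.01) and F⁻¹(0.99).
Equivalently, 1/σ² ~ Gamma(12.4, rate = 17.5); invert its 0.99 and 0.01 quantiles.
Posterior mean ≈ 1.535, SD ≈ 0.476; a Normal approximation gives roughly [0.428, 2.642].
Exact: lower = 0.795; upper = 3.073.

[0.795, 3.073]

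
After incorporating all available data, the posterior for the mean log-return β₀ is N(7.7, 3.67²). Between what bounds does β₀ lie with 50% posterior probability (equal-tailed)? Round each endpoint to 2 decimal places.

The posterior is symmetric, so the 50% equal-tailed interval is β₀ = 7.7 ± z·3.67 with z = 0.674.
Half-width: 0.674 × 3.67 = 2.48.
7.7 − 2.48 = 5.22; 7.7 + 2.48 = 10.18.

[5.22, 10.18]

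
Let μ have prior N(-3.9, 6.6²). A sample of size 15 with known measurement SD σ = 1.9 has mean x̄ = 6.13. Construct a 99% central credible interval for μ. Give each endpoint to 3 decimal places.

[4.815, 7.335]

Posterior precision = 1/6.6² + 15/1.9² = 0.0230 + 4.1551 = 4.1781, so posterior SD = 0.4892.
Posterior mean = (-3.9/6.6² + 15·6.13/1.9²) / 4.1781 = 6.0749.
Interval: 6.0749 ± 2.576 × 0.4892 → [4.815, 7.335].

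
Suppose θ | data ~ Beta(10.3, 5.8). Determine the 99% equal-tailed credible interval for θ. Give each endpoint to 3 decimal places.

[0.327, 0.892]

Posterior: Beta(10.3, 5.8).
Equal-tailed 99% interval: the 0.005 and 0.995 quantiles of Beta(10.3, 5.8).
Posterior mean ≈ 0.640, SD ≈ 0.116; a Normal approximation gives roughly [0.341, 0.939].
Exact: F⁻¹(0.005) = 0.327; F⁻¹(0.995) = 0.892.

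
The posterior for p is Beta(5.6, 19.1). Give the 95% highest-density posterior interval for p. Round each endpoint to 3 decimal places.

[0.076, 0.390]

The posterior is unimodal and skewed, so the HPD interval has equal density at both endpoints and is the shortest 95% interval.
Solving f(0.076) = f(0.390) with F(0.390) − F(0.076) = 0.95 gives [0.076, 0.390].
For comparison, the equal-tailed interval is [0.088, 0.407]; the HPD is narrower and shifted toward the mode.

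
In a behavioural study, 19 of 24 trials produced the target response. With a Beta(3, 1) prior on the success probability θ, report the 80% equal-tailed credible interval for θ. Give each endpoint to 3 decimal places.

[0.683, 0.879]

Posterior: Beta(3+19, 1+5) = Beta(22, 6).
Equal-tailed 80% interval: the 0.1 and 0.9 quantiles of Beta(22, 6).
Posterior mean ≈ 0.786, SD ≈ 0.076; a Normal approximation gives roughly [0.688, 0.883].
Exact: F⁻¹(0.1) = 0.683; F⁻¹(0.9) = 0.879.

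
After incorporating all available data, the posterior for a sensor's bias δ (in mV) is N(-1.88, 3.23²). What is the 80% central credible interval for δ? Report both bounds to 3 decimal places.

[-6.019, 2.259]

The posterior is symmetric, so the 80% equal-tailed interval is δ = -1.88 ± z·3.23 with z = 1.282.
Half-width: 1.282 × 3.23 = 4.139.
-1.88 − 4.139 = -6.019; -1.88 + 4.139 = 2.259.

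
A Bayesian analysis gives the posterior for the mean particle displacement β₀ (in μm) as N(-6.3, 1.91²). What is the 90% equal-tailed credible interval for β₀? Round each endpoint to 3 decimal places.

[-9.442, -3.158]

The posterior is symmetric, so the 90% equal-tailed interval is β₀ = -6.3 ± z·1.91 with z = 1.645.
Half-width: 1.645 × 1.91 = 3.142.
-6.3 − 3.142 = -9.442; -6.3 + 3.142 = -3.158.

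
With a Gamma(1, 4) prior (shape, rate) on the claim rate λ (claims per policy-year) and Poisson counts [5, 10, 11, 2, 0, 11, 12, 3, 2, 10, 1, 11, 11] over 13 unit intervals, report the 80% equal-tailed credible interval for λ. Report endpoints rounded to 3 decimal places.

[4.593, 6.021]

Posterior: Gamma(1+89, 4+13) = Gamma(90, 17) (shape, rate).
Equal-tailed 80% interval: Gamma(90, 17) quantiles at 0.1 and 0.9.
Posterior mean ≈ 5.294, SD ≈ 0.558; a Normal approximation gives roughly [4.579, 6.009].
Exact: lower = 4.593; upper = 6.021.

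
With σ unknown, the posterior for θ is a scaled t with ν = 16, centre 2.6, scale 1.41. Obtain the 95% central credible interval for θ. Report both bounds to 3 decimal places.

[-0.389, 5.589]

The t_16 distribution is symmetric; the 95% interval is 2.6 ± t·1.41 with t_{0.975,16} = 2.120.
Half-width: 2.120 × 1.41 = 2.989.
2.6 − 2.989 = -0.389; 2.6 + 2.989 = 5.589.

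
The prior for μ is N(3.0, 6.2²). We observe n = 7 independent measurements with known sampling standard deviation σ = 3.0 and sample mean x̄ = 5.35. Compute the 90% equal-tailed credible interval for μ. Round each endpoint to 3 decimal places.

[3.439, 7.109]

Posterior precision = 1/6.2² + 7/3.0² = 0.0260 + 0.7778 = 0.8038, so posterior SD = 1.1154.
Posterior mean = (3.0/6.2² + 7·5.35/3.0²) / 0.8038 = 5.2739.
Interval: 5.2739 ± 1.645 × 1.1154 → [3.439, 7.109].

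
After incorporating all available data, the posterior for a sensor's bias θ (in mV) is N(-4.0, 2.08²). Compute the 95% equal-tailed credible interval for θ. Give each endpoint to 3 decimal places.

The posterior is symmetric, so the 95% equal-tailed interval is θ = -4.0 ± z·2.08 with z = 1.960.
Half-width: 1.960 × 2.08 = 4.077.
-4.0 − 4.077 = -8.077; -4.0 + 4.077 = 0.077.

[-8.077, 0.077]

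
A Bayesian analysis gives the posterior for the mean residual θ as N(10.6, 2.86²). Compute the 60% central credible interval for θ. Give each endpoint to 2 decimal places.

[8.19, 13.01]

The posterior is symmetric, so the 60% equal-tailed interval is θ = 10.6 ± z·2.86 with z = 0.842.
Half-width: 0.842 × 2.86 = 2.41.
10.6 − 2.41 = 8.19; 10.6 + 2.41 = 13.01.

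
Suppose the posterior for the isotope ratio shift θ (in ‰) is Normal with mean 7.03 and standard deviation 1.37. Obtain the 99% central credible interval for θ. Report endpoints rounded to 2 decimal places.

The posterior is symmetric, so the 99% equal-tailed interval is θ = 7.03 ± z·1.37 with z = 2.576.
Half-width: 2.576 × 1.37 = 3.53.
7.03 − 3.53 = 3.50; 7.03 + 3.53 = 10.56.

[3.50, 10.56]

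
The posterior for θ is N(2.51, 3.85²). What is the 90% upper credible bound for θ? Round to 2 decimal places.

Need U with P(θ ≤ U) = 0.90: U = 2.51 + z_{0.1}·3.85.
z = 1.282; U = 2.51 + 1.282 × 3.85 = 7.44.

7.44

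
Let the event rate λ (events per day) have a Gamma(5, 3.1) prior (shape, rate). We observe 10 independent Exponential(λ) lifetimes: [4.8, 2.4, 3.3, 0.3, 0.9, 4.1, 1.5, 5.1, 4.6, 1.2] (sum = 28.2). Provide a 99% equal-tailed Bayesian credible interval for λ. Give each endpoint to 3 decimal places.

Posterior: Gamma(5+10, 3.1+28.2) = Gamma(15, 31.3) (shape, rate).
Equal-tailed 99% interval: Gamma(15, 31.3) quantiles at 0.005 and 0.995.
Posterior mean ≈ 0.479, SD ≈ 0.124; a Normal approximation gives roughly [0.161, 0.798].
Exact: lower = 0.220; upper = 0.857.

[0.220, 0.857]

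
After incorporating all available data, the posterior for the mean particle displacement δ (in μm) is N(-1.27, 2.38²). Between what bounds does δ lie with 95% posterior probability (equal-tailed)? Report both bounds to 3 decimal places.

The posterior is symmetric, so the 95% equal-tailed interval is δ = -1.27 ± z·2.38 with z = 1.960.
Half-width: 1.960 × 2.38 = 4.665.
-1.27 − 4.665 = -5.935; -1.27 + 4.665 = 3.395.

[-5.935, 3.395]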